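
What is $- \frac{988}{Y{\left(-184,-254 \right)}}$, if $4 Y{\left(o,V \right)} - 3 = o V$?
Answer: $- \frac{3952}{46739} \approx -0.084555$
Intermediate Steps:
$Y{\left(o,V \right)} = \frac{3}{4} + \frac{V o}{4}$ ($Y{\left(o,V \right)} = \frac{3}{4} + \frac{o V}{4} = \frac{3}{4} + \frac{V o}{4}$)
$- \frac{988}{Y{\left(-184,-254 \right)}} = - \frac{988}{\frac{3}{4} + \frac{1}{4} \left(-254\right) \left(-184\right)} = - \frac{988}{\frac{3}{4} + 11684} = - \frac{988}{\frac{46739}{4}} = \left(-988\right) \frac{4}{46739} = - \frac{3952}{46739}$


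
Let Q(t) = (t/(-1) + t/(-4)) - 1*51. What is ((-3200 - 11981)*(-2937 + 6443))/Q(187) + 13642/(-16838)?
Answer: 105434317001/564073 ≈ 1.8692e+5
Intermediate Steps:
Q(t) = -51 - 5*t/4 (Q(t) = (t*(-1) + t*(-1/4)) - 51 = (-t - t/4) - 51 = -5*t/4 - 51 = -51 - 5*t/4)
((-3200 - 11981)*(-2937 + 6443))/Q(187) + 13642/(-16838) = ((-3200 - 11981)*(-2937 + 6443))/(-51 - 5/4*187) + 13642/(-16838) = (-15181*3506)/(-51 - 935/4) + 13642*(-1/16838) = -53224586/(-1139/4) - 6821/8419 = -53224586*(-4/1139) - 6821/8419 = 12523432/67 - 6821/8419 = 105434317001/564073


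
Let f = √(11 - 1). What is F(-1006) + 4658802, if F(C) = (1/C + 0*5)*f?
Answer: 4658802 - √10/1006 ≈ 4.6588e+6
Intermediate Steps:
f = √10 ≈ 3.1623
F(C) = √10/C (F(C) = (1/C + 0*5)*√10 = (1/C + 0)*√10 = √10/C)
F(-1006) + 4658802 = √10/(-1006) + 4658802 = √10*(-1/1006) + 4658802 = -√10/1006 + 4658802 = 4658802 - √10/1006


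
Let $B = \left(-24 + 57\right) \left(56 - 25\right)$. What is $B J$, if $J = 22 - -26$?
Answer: $49104$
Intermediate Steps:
$J = 48$ ($J = 22 + 26 = 48$)
$B = 1023$ ($B = 33 \cdot 31 = 1023$)
$B J = 1023 \cdot 48 = 49104$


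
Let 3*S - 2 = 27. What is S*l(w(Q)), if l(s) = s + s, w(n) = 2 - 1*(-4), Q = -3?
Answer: 116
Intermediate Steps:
S = 29/3 (S = 2/3 + (1/3)*27 = 2/3 + 9 = 29/3 ≈ 9.6667)
w(n) = 6 (w(n) = 2 + 4 = 6)
l(s) = 2*s
S*l(w(Q)) = 29*(2*6)/3 = (29/3)*12 = 116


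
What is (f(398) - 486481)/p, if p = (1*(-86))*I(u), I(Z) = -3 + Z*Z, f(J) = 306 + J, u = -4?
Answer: 485777/1118 ≈ 434.51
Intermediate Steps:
I(Z) = -3 + Z²
p = -1118 (p = (1*(-86))*(-3 + (-4)²) = -86*(-3 + 16) = -86*13 = -1118)
(f(398) - 486481)/p = ((306 + 398) - 486481)/(-1118) = (704 - 486481)*(-1/1118) = -485777*(-1/1118) = 485777/1118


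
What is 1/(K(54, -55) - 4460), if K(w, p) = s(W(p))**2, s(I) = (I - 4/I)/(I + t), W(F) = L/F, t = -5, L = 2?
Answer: -76729/305633036 ≈ -0.00025105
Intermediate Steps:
W(F) = 2/F
s(I) = (I - 4/I)/(-5 + I) (s(I) = (I - 4/I)/(I - 5) = (I - 4/I)/(-5 + I))
K(w, p) = p**2*(-4 + 4/p**2)**2/(4*(-5 + 2/p)**2) (K(w, p) = ((-4 + (2/p)**2)/(((2/p))*(-5 + 2/p)))**2 = ((p/2)*(-4 + 4/p**2)/(-5 + 2/p))**2 = (p*(-4 + 4/p**2)/(2*(-5 + 2/p)))**2 = p**2*(-4 + 4/p**2)**2/(4*(-5 + 2/p)**2))
1/(K(54, -55) - 4460) = 1/(4*(1 - 1*(-55)**2)**2/(-2 + 5*(-55))**2 - 4460) = 1/(4*(1 - 1*3025)**2/(-2 - 275)**2 - 4460) = 1/(4*(1 - 3025)**2/(-277)**2 - 4460) = 1/(4*(-3024)**2*(1/76729) - 4460) = 1/(4*9144576*(1/76729) - 4460) = 1/(36578304/76729 - 4460) = 1/(-305633036/76729) = -76729/305633036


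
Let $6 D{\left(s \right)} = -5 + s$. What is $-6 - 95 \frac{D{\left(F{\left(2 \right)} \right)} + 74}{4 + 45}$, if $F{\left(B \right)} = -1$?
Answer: $- \frac{7229}{49} \approx -147.53$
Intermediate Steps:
$D{\left(s \right)} = - \frac{5}{6} + \frac{s}{6}$ ($D{\left(s \right)} = \frac{-5 + s}{6} = - \frac{5}{6} + \frac{s}{6}$)
$-6 - 95 \frac{D{\left(F{\left(2 \right)} \right)} + 74}{4 + 45} = -6 - 95 \frac{\left(- \frac{5}{6} + \frac{1}{6} \left(-1\right)\right) + 74}{4 + 45} = -6 - 95 \frac{\left(- \frac{5}{6} - \frac{1}{6}\right) + 74}{49} = -6 - 95 \left(-1 + 74\right) \frac{1}{49} = -6 - 95 \cdot 73 \cdot \frac{1}{49} = -6 - \frac{6935}{49} = - \frac{7229}{49}$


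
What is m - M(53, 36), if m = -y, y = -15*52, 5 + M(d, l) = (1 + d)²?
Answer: -2131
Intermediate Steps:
M(d, l) = -5 + (1 + d)²
y = -780
m = 780 (m = -1*(-780) = 780)
m - M(53, 36) = 780 - (-5 + (1 + 53)²) = 780 - (-5 + 54²) = 780 - (-5 + 2916) = 780 - 1*2911 = 780 - 2911 = -2131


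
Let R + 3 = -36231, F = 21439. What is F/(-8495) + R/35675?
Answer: -214528831/60611825 ≈ -3.5394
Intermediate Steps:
R = -36234 (R = -3 - 36231 = -36234)
F/(-8495) + R/35675 = 21439/(-8495) - 36234/35675 = 21439*(-1/8495) - 36234*1/35675 = -21439/8495 - 36234/35675 = -214528831/60611825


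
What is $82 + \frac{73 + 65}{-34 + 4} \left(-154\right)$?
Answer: $\frac{3952}{5} \approx 790.4$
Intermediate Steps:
$82 + \frac{73 + 65}{-34 + 4} \left(-154\right) = 82 + \frac{138}{-30} \left(-154\right) = 82 + 138 \left(- \frac{1}{30}\right) \left(-154\right) = 82 - - \frac{3542}{5} = 82 + \frac{3542}{5} = \frac{3952}{5}$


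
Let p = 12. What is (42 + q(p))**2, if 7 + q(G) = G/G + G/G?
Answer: 1369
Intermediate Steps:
q(G) = -5 (q(G) = -7 + (G/G + G/G) = -7 + (1 + 1) = -7 + 2 = -5)
(42 + q(p))**2 = (42 - 5)**2 = 37**2 = 1369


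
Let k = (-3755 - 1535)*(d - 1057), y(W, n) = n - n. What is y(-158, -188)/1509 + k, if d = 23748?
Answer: -120035390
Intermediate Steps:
y(W, n) = 0
k = -120035390 (k = (-3755 - 1535)*(23748 - 1057) = -5290*22691 = -120035390)
y(-158, -188)/1509 + k = 0/1509 - 120035390 = 0*(1/1509) - 120035390 = 0 - 120035390 = -120035390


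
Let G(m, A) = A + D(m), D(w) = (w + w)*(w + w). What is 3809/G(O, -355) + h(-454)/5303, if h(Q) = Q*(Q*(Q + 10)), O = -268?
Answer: -26259530034137/1521648123 ≈ -17257.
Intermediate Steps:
D(w) = 4*w² (D(w) = (2*w)*(2*w) = 4*w²)
h(Q) = Q²*(10 + Q) (h(Q) = Q*(Q*(10 + Q)) = Q²*(10 + Q))
G(m, A) = A + 4*m²
3809/G(O, -355) + h(-454)/5303 = 3809/(-355 + 4*(-268)²) + ((-454)²*(10 - 454))/5303 = 3809/(-355 + 4*71824) + (206116*(-444))*(1/5303) = 3809/(-355 + 287296) - 91515504*1/5303 = 3809/286941 - 91515504/5303 = -26259530034137/1521648123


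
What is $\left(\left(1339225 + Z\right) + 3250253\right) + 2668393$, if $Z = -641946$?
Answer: $6615925$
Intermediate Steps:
$\left(\left(1339225 + Z\right) + 3250253\right) + 2668393 = \left(\left(1339225 - 641946\right) + 3250253\right) + 2668393 = \left(697279 + 3250253\right) + 2668393 = 3947532 + 2668393 = 6615925$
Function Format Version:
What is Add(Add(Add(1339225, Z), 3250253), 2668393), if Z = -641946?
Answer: 6615925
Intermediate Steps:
Add(Add(Add(1339225, Z), 3250253), 2668393) = Add(Add(Add(1339225, -641946), 3250253), 2668393) = Add(Add(697279, 3250253), 2668393) = Add(3947532, 2668393) = 6615925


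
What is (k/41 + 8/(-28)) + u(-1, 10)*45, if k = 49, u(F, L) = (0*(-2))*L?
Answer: 261/287 ≈ 0.90941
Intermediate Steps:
u(F, L) = 0 (u(F, L) = 0*L = 0)
(k/41 + 8/(-28)) + u(-1, 10)*45 = (49/41 + 8/(-28)) + 0*45 = (49*(1/41) + 8*(-1/28)) + 0 = (49/41 - 2/7) + 0 = 261/287 + 0 = 261/287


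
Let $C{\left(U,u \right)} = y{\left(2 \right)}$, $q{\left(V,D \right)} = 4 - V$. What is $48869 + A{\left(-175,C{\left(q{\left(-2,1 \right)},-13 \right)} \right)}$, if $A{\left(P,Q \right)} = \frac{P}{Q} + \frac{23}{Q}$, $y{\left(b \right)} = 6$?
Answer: $\frac{146531}{3} \approx 48844.0$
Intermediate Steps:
$C{\left(U,u \right)} = 6$
$A{\left(P,Q \right)} = \frac{23}{Q} + \frac{P}{Q}$
$48869 + A{\left(-175,C{\left(q{\left(-2,1 \right)},-13 \right)} \right)} = 48869 + \frac{23 - 175}{6} = 48869 + \frac{1}{6} \left(-152\right) = 48869 - \frac{76}{3} = \frac{146531}{3}$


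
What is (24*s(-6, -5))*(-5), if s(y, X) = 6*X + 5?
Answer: 3000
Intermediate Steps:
s(y, X) = 5 + 6*X
(24*s(-6, -5))*(-5) = (24*(5 + 6*(-5)))*(-5) = (24*(5 - 30))*(-5) = (24*(-25))*(-5) = -600*(-5) = 3000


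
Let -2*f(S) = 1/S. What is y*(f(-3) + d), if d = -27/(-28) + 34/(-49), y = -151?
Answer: -38807/588 ≈ -65.998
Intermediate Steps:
f(S) = -1/(2*S)
d = 53/196 (d = -27*(-1/28) + 34*(-1/49) = 27/28 - 34/49 = 53/196 ≈ 0.27041)
y*(f(-3) + d) = -151*(-½/(-3) + 53/196) = -151*(-½*(-⅓) + 53/196) = -151*(⅙ + 53/196) = -151*257/588 = -38807/588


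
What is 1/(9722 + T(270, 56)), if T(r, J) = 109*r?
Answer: 1/39152 ≈ 2.5541e-5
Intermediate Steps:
1/(9722 + T(270, 56)) = 1/(9722 + 109*270) = 1/(9722 + 29430) = 1/39152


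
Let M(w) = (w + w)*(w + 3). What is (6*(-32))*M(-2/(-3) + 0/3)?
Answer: -2816/3 ≈ -938.67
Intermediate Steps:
M(w) = 2*w*(3 + w) (M(w) = (2*w)*(3 + w) = 2*w*(3 + w))
(6*(-32))*M(-2/(-3) + 0/3) = (6*(-32))*(2*(-2/(-3) + 0/3)*(3 + (-2/(-3) + 0/3))) = -384*(-2*(-1/3) + 0*(1/3))*(3 + (-2*(-1/3) + 0*(1/3))) = -384*(2/3 + 0)*(3 + (2/3 + 0)) = -384*2*(3 + 2/3)/3 = -384*2*11/(3*3) = -192*44/9 = -2816/3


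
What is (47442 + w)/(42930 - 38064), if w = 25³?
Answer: 63067/4866 ≈ 12.961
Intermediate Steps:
w = 15625
(47442 + w)/(42930 - 38064) = (47442 + 15625)/(42930 - 38064) = 63067/4866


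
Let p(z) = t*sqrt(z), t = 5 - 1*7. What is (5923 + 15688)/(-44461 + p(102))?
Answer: -960846671/1976780113 + 43222*sqrt(102)/1976780113 ≈ -0.48585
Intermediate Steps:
t = -2 (t = 5 - 7 = -2)
p(z) = -2*sqrt(z)
(5923 + 15688)/(-44461 + p(102)) = (5923 + 15688)/(-44461 - 2*sqrt(102)) = 21611/(-44461 - 2*sqrt(102))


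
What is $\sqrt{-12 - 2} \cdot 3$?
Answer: $3 i \sqrt{14} \approx 11.225 i$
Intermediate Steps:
$\sqrt{-12 - 2} \cdot 3 = \sqrt{-14} \cdot 3 = i \sqrt{14} \cdot 3 = 3 i \sqrt{14}$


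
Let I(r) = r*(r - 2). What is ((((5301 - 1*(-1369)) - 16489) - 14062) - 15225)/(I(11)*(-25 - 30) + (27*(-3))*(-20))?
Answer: 39106/3825 ≈ 10.224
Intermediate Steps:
I(r) = r*(-2 + r)
((((5301 - 1*(-1369)) - 16489) - 14062) - 15225)/(I(11)*(-25 - 30) + (27*(-3))*(-20)) = ((((5301 - 1*(-1369)) - 16489) - 14062) - 15225)/((11*(-2 + 11))*(-25 - 30) + (27*(-3))*(-20)) = ((((5301 + 1369) - 16489) - 14062) - 15225)/((11*9)*(-55) - 81*(-20)) = (((6670 - 16489) - 14062) - 15225)/(99*(-55) + 1620) = ((-9819 - 14062) - 15225)/(-5445 + 1620) = (-23881 - 15225)/(-3825) = -39106*(-1/3825) = 39106/3825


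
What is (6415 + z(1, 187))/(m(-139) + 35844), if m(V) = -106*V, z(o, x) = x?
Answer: 3301/25289 ≈ 0.13053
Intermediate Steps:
(6415 + z(1, 187))/(m(-139) + 35844) = (6415 + 187)/(-106*(-139) + 35844) = 6602/(14734 + 35844) = 6602/50578 = 6602*(1/50578) = 3301/25289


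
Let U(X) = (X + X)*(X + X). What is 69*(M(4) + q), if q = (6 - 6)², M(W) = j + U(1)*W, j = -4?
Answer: 828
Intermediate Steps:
U(X) = 4*X² (U(X) = (2*X)*(2*X) = 4*X²)
M(W) = -4 + 4*W (M(W) = -4 + (4*1²)*W = -4 + (4*1)*W = -4 + 4*W)
q = 0 (q = 0² = 0)
69*(M(4) + q) = 69*((-4 + 4*4) + 0) = 69*((-4 + 16) + 0) = 69*(12 + 0) = 69*12 = 828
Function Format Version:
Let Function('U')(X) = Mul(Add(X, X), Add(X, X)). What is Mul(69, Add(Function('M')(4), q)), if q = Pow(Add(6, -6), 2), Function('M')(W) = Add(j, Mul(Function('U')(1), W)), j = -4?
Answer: 828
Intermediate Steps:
Function('U')(X) = Mul(4, Pow(X, 2)) (Function('U')(X) = Mul(Mul(2, X), Mul(2, X)) = Mul(4, Pow(X, 2)))
Function('M')(W) = Add(-4, Mul(4, W)) (Function('M')(W) = Add(-4, Mul(Mul(4, Pow(1, 2)), W)) = Add(-4, Mul(Mul(4, 1), W)) = Add(-4, Mul(4, W)))
q = 0 (q = Pow(0, 2) = 0)
Mul(69, Add(Function('M')(4), q)) = Mul(69, Add(Add(-4, Mul(4, 4)), 0)) = Mul(69, Add(Add(-4, 16), 0)) = Mul(69, Add(12, 0)) = Mul(69, 12) = 828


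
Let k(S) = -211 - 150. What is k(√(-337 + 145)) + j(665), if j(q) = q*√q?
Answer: -361 + 665*√665 ≈ 16788.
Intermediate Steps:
k(S) = -361
j(q) = q^(3/2)
k(√(-337 + 145)) + j(665) = -361 + 665^(3/2) = -361 + 665*√665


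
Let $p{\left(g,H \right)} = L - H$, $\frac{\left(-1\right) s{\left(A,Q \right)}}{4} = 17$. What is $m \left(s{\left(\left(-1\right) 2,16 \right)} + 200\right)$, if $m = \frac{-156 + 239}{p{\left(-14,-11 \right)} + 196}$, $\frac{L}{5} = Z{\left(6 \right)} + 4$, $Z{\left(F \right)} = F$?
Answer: $\frac{10956}{257} \approx 42.63$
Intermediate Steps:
$L = 50$ ($L = 5 \left(6 + 4\right) = 5 \cdot 10 = 50$)
$s{\left(A,Q \right)} = -68$ ($s{\left(A,Q \right)} = \left(-4\right) 17 = -68$)
$p{\left(g,H \right)} = 50 - H$
$m = \frac{83}{257}$ ($m = \frac{-156 + 239}{\left(50 - -11\right) + 196} = \frac{83}{\left(50 + 11\right) + 196} = \frac{83}{61 + 196} = \frac{83}{257} \approx 0.32296$)
$m \left(s{\left(\left(-1\right) 2,16 \right)} + 200\right) = \frac{83 \left(-68 + 200\right)}{257} = \frac{83}{257} \cdot 132 = \frac{10956}{257}$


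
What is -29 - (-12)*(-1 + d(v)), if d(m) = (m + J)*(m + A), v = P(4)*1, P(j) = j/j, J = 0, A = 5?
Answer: 31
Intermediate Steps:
P(j) = 1
v = 1 (v = 1*1 = 1)
d(m) = m*(5 + m) (d(m) = (m + 0)*(m + 5) = m*(5 + m))
-29 - (-12)*(-1 + d(v)) = -29 - (-12)*(-1 + 1*(5 + 1)) = -29 - (-12)*(-1 + 1*6) = -29 - (-12)*(-1 + 6) = -29 - (-12)*5 = -29 - 3*(-20) = -29 + 60 = 31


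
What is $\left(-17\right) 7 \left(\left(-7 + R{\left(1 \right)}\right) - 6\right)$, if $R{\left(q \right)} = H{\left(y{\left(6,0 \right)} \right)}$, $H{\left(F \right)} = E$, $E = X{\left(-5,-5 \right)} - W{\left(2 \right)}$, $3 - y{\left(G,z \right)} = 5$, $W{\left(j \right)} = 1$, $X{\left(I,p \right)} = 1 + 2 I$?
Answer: $2737$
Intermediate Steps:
$y{\left(G,z \right)} = -2$ ($y{\left(G,z \right)} = 3 - 5 = -2$)
$E = -10$ ($E = \left(1 + 2 \left(-5\right)\right) - 1 = \left(1 - 10\right) - 1 = -9 - 1 = -10$)
$H{\left(F \right)} = -10$
$R{\left(q \right)} = -10$
$\left(-17\right) 7 \left(\left(-7 + R{\left(1 \right)}\right) - 6\right) = \left(-17\right) 7 \left(\left(-7 - 10\right) - 6\right) = - 119 \left(-17 - 6\right) = \left(-119\right) \left(-23\right) = 2737$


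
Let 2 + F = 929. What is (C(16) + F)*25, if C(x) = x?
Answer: 23575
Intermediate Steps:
F = 927 (F = -2 + 929 = 927)
(C(16) + F)*25 = (16 + 927)*25 = 943*25 = 23575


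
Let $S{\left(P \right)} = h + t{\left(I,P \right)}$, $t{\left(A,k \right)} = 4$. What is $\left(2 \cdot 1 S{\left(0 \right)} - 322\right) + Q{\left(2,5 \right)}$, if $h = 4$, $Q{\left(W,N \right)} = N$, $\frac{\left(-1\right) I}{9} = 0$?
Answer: $-301$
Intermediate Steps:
$I = 0$ ($I = \left(-9\right) 0 = 0$)
$S{\left(P \right)} = 8$ ($S{\left(P \right)} = 4 + 4 = 8$)
$\left(2 \cdot 1 S{\left(0 \right)} - 322\right) + Q{\left(2,5 \right)} = \left(2 \cdot 1 \cdot 8 - 322\right) + 5 = \left(2 \cdot 8 - 322\right) + 5 = \left(16 - 322\right) + 5 = -306 + 5 = -301$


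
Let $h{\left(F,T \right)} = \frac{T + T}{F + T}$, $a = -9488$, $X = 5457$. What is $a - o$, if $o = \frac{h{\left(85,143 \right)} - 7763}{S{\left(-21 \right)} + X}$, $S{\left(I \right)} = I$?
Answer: $- \frac{5878866713}{619704} \approx -9486.6$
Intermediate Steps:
$h{\left(F,T \right)} = \frac{2 T}{F + T}$
$o = - \frac{884839}{619704}$ ($o = \frac{2 \cdot 143 \frac{1}{85 + 143} - 7763}{-21 + 5457} = \frac{2 \cdot 143 \cdot \frac{1}{228} - 7763}{5436} = \left(2 \cdot 143 \cdot \frac{1}{228} - 7763\right) \frac{1}{5436} = \left(\frac{143}{114} - 7763\right) \frac{1}{5436} = \left(- \frac{884839}{114}\right) \frac{1}{5436} = - \frac{884839}{619704} \approx -1.4278$)
$a - o = -9488 - - \frac{884839}{619704} = -9488 + \frac{884839}{619704} = - \frac{5878866713}{619704}$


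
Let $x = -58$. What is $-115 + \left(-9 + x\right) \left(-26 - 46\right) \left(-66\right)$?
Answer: $-318499$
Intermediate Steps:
$-115 + \left(-9 + x\right) \left(-26 - 46\right) \left(-66\right) = -115 + \left(-9 - 58\right) \left(-26 - 46\right) \left(-66\right) = -115 + \left(-67\right) \left(-72\right) \left(-66\right) = -115 + 4824 \left(-66\right) = -115 - 318384 = -318499$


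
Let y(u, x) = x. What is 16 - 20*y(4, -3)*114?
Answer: 6856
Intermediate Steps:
16 - 20*y(4, -3)*114 = 16 - 20*(-3)*114 = 16 + 60*114 = 16 + 6840 = 6856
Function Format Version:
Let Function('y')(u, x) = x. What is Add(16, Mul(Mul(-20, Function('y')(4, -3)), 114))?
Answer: 6856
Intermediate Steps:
Add(16, Mul(Mul(-20, Function('y')(4, -3)), 114)) = Add(16, Mul(Mul(-20, -3), 114)) = Add(16, Mul(60, 114)) = Add(16, 6840) = 6856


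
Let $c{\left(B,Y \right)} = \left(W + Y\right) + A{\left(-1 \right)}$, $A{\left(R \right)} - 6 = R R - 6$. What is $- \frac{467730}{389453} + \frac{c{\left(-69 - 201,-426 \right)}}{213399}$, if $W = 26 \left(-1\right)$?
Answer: $- \frac{99988757573}{83108880747} \approx -1.2031$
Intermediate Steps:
$W = -26$
$A{\left(R \right)} = R^{2}$ ($A{\left(R \right)} = 6 + \left(R R - 6\right) = 6 + \left(R^{2} - 6\right) = 6 + \left(-6 + R^{2}\right) = R^{2}$)
$c{\left(B,Y \right)} = -25 + Y$ ($c{\left(B,Y \right)} = \left(-26 + Y\right) + \left(-1\right)^{2} = \left(-26 + Y\right) + 1 = -25 + Y$)
$- \frac{467730}{389453} + \frac{c{\left(-69 - 201,-426 \right)}}{213399} = - \frac{467730}{389453} + \frac{-25 - 426}{213399} = \left(-467730\right) \frac{1}{389453} - \frac{451}{213399} = - \frac{467730}{389453} - \frac{451}{213399} = - \frac{99988757573}{83108880747}$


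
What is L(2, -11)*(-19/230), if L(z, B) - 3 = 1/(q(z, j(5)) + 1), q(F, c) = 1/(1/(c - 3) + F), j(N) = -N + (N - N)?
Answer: -798/2645 ≈ -0.30170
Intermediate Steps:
j(N) = -N (j(N) = -N + 0 = -N)
q(F, c) = 1/(F + 1/(-3 + c)) (q(F, c) = 1/(1/(-3 + c) + F) = 1/(F + 1/(-3 + c)))
L(z, B) = 3 + 1/(1 - 8/(1 - 8*z)) (L(z, B) = 3 + 1/((-3 - 1*5)/(1 - 3*z + z*(-1*5)) + 1) = 3 + 1/((-3 - 5)/(1 - 3*z + z*(-5)) + 1) = 3 + 1/(-8/(1 - 3*z - 5*z) + 1) = 3 + 1/(-8/(1 - 8*z) + 1) = 3 + 1/(1 - 8/(1 - 8*z)))
L(2, -11)*(-19/230) = (4*(5 + 8*2)/(7 + 8*2))*(-19/230) = (4*(5 + 16)/(7 + 16))*(-19*1/230) = (4*21/23)*(-19/230) = (4*(1/23)*21)*(-19/230) = (84/23)*(-19/230) = -798/2645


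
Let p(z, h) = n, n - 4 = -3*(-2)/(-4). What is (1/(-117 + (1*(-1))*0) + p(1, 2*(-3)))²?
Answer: 339889/54756 ≈ 6.2073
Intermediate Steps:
n = 5/2 (n = 4 - 3*(-2)/(-4) = 4 + 6*(-¼) = 4 - 3/2 = 5/2 ≈ 2.5000)
p(z, h) = 5/2
(1/(-117 + (1*(-1))*0) + p(1, 2*(-3)))² = (1/(-117 + (1*(-1))*0) + 5/2)² = (1/(-117 - 1*0) + 5/2)² = (1/(-117 + 0) + 5/2)² = (1/(-117) + 5/2)² = (-1/117 + 5/2)² = (583/234)² = 339889/54756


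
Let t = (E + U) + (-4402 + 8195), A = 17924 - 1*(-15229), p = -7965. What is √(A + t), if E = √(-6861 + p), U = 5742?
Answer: √(42688 + I*√14826) ≈ 206.61 + 0.2947*I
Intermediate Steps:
E = I*√14826 (E = √(-6861 - 7965) = √(-14826) = I*√14826 ≈ 121.76*I)
A = 33153 (A = 17924 + 15229 = 33153)
t = 9535 + I*√14826 (t = (I*√14826 + 5742) + (-4402 + 8195) = (5742 + I*√14826) + 3793 = 9535 + I*√14826 ≈ 9535.0 + 121.76*I)
√(A + t) = √(33153 + (9535 + I*√14826)) = √(42688 + I*√14826)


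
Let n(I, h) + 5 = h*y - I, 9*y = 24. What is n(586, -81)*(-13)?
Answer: 10491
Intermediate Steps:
y = 8/3 (y = (⅑)*24 = 8/3 ≈ 2.6667)
n(I, h) = -5 - I + 8*h/3 (n(I, h) = -5 + (h*(8/3) - I) = -5 + (8*h/3 - I) = -5 + (-I + 8*h/3) = -5 - I + 8*h/3)
n(586, -81)*(-13) = (-5 - 1*586 + (8/3)*(-81))*(-13) = (-5 - 586 - 216)*(-13) = -807*(-13) = 10491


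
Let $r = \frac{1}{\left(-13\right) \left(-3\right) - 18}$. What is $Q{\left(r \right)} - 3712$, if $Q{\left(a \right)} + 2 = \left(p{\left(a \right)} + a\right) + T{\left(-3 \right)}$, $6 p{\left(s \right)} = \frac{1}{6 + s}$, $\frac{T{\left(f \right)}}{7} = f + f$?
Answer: $- \frac{20034103}{5334} \approx -3755.9$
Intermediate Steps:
$T{\left(f \right)} = 14 f$ ($T{\left(f \right)} = 7 \left(f + f\right) = 7 \cdot 2 f = 14 f$)
$p{\left(s \right)} = \frac{1}{6 \left(6 + s\right)}$
$r = \frac{1}{21}$ ($r = \frac{1}{39 - 18} = \frac{1}{21} \approx 0.047619$)
$Q{\left(a \right)} = -44 + a + \frac{1}{6 \left(6 + a\right)}$ ($Q{\left(a \right)} = -2 + \left(\left(\frac{1}{6 \left(6 + a\right)} + a\right) + 14 \left(-3\right)\right) = -2 - \left(42 - a - \frac{1}{6 \left(6 + a\right)}\right) = -2 + \left(-42 + a + \frac{1}{6 \left(6 + a\right)}\right) = -44 + a + \frac{1}{6 \left(6 + a\right)}$)
$Q{\left(r \right)} - 3712 = \frac{\frac{1}{6} + \left(-44 + \frac{1}{21}\right) \left(6 + \frac{1}{21}\right)}{6 + \frac{1}{21}} - 3712 = \frac{\frac{1}{6} - \frac{117221}{441}}{\frac{127}{21}} - 3712 = \frac{21 \left(\frac{1}{6} - \frac{117221}{441}\right)}{127} - 3712 = \frac{21}{127} \left(- \frac{234295}{882}\right) - 3712 = - \frac{234295}{5334} - 3712 = - \frac{20034103}{5334}$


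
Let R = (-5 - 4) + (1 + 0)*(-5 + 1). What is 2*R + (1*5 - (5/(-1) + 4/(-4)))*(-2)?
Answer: -48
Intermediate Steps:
R = -13 (R = -9 + 1*(-4) = -9 - 4 = -13)
2*R + (1*5 - (5/(-1) + 4/(-4)))*(-2) = 2*(-13) + (1*5 - (5/(-1) + 4/(-4)))*(-2) = -26 + (5 - (5*(-1) + 4*(-1/4)))*(-2) = -26 + (5 - (-5 - 1))*(-2) = -26 + (5 - 1*(-6))*(-2) = -26 + (5 + 6)*(-2) = -26 + 11*(-2) = -26 - 22 = -48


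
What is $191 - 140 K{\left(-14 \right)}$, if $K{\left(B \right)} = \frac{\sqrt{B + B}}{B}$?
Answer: $191 + 20 i \sqrt{7} \approx 191.0 + 52.915 i$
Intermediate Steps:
$K{\left(B \right)} = \frac{\sqrt{2}}{\sqrt{B}}$ ($K{\left(B \right)} = \frac{\sqrt{2 B}}{B} = \frac{\sqrt{2} \sqrt{B}}{B} = \frac{\sqrt{2}}{\sqrt{B}}$)
$191 - 140 K{\left(-14 \right)} = 191 - 140 \frac{\sqrt{2}}{i \sqrt{14}} = 191 - 140 \sqrt{2} \left(- \frac{i \sqrt{14}}{14}\right) = 191 - 140 \left(- \frac{i \sqrt{7}}{7}\right) = 191 + 20 i \sqrt{7}$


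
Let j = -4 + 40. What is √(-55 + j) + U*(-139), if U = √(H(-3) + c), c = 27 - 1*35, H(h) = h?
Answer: I*(√19 - 139*√11) ≈ -456.65*I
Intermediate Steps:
j = 36
c = -8 (c = 27 - 35 = -8)
U = I*√11 (U = √(-3 - 8) = √(-11) = I*√11 ≈ 3.3166*I)
√(-55 + j) + U*(-139) = √(-55 + 36) + (I*√11)*(-139) = √(-19) - 139*I*√11 = I*√19 - 139*I*√11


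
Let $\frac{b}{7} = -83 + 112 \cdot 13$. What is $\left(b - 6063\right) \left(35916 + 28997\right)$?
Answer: $230311324$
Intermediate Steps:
$b = 9611$ ($b = 7 \left(-83 + 112 \cdot 13\right) = 7 \left(-83 + 1456\right) = 7 \cdot 1373 = 9611$)
$\left(b - 6063\right) \left(35916 + 28997\right) = \left(9611 - 6063\right) \left(35916 + 28997\right) = 3548 \cdot 64913 = 230311324$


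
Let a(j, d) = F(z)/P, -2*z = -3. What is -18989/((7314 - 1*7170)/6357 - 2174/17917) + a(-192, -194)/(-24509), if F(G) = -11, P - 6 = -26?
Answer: 35338973665355287/183655250420 ≈ 1.9242e+5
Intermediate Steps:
z = 3/2 (z = -1/2*(-3) = 3/2 ≈ 1.5000)
P = -20 (P = 6 - 26 = -20)
a(j, d) = 11/20 (a(j, d) = -11/(-20) = -11*(-1/20) = 11/20)
-18989/((7314 - 1*7170)/6357 - 2174/17917) + a(-192, -194)/(-24509) = -18989/((7314 - 1*7170)/6357 - 2174/17917) + (11/20)/(-24509) = -18989/((7314 - 7170)*(1/6357) - 2174*1/17917) + (11/20)*(-1/24509) = -18989/(144*(1/6357) - 2174/17917) - 11/490180 = -18989/(48/2119 - 2174/17917) - 11/490180 = -18989/(-3746690/37966123) - 11/490180 = -18989*(-37966123/3746690) - 11/490180 = 720938709647/3746690 - 11/490180 = 35338973665355287/183655250420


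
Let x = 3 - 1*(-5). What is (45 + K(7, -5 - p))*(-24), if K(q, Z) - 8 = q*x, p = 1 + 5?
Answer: -2616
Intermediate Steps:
x = 8 (x = 3 + 5 = 8)
p = 6
K(q, Z) = 8 + 8*q (K(q, Z) = 8 + q*8 = 8 + 8*q)
(45 + K(7, -5 - p))*(-24) = (45 + (8 + 8*7))*(-24) = (45 + (8 + 56))*(-24) = (45 + 64)*(-24) = 109*(-24) = -2616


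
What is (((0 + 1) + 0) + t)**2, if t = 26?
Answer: 729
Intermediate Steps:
(((0 + 1) + 0) + t)**2 = (((0 + 1) + 0) + 26)**2 = ((1 + 0) + 26)**2 = (1 + 26)**2 = 27**2 = 729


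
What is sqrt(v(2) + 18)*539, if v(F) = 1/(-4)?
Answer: 539*sqrt(71)/2 ≈ 2270.8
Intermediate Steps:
v(F) = -1/4
sqrt(v(2) + 18)*539 = sqrt(-1/4 + 18)*539 = sqrt(71/4)*539 = (sqrt(71)/2)*539 = 539*sqrt(71)/2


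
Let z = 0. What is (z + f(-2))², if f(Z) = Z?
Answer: 4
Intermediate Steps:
(z + f(-2))² = (0 - 2)² = (-2)² = 4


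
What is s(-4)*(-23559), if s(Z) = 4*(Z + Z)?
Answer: 753888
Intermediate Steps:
s(Z) = 8*Z (s(Z) = 4*(2*Z) = 8*Z)
s(-4)*(-23559) = (8*(-4))*(-23559) = -32*(-23559) = 753888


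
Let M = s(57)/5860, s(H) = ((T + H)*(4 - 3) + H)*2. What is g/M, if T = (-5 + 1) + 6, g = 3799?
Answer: 191915/2 ≈ 95958.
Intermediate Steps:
T = 2 (T = -4 + 6 = 2)
s(H) = 4 + 4*H (s(H) = ((2 + H)*(4 - 3) + H)*2 = ((2 + H)*1 + H)*2 = ((2 + H) + H)*2 = (2 + 2*H)*2 = 4 + 4*H)
M = 58/1465 (M = (4 + 4*57)/5860 = (4 + 228)*(1/5860) = 232*(1/5860) = 58/1465 ≈ 0.039590)
g/M = 3799/(58/1465) = 3799*(1465/58) = 191915/2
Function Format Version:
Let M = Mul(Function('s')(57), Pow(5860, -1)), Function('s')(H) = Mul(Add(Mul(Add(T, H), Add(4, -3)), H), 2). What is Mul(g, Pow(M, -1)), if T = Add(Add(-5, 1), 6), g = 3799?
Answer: Rational(191915, 2) ≈ 95958.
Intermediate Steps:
T = 2 (T = Add(-4, 6) = 2)
Function('s')(H) = Add(4, Mul(4, H)) (Function('s')(H) = Mul(Add(Mul(Add(2, H), Add(4, -3)), H), 2) = Mul(Add(Mul(Add(2, H), 1), H), 2) = Mul(Add(Add(2, H), H), 2) = Mul(Add(2, Mul(2, H)), 2) = Add(4, Mul(4, H)))
M = Rational(58, 1465) (M = Mul(Add(4, Mul(4, 57)), Pow(5860, -1)) = Mul(Add(4, 228), Rational(1, 5860)) = Mul(232, Rational(1, 5860)) = Rational(58, 1465) ≈ 0.039590)
Mul(g, Pow(M, -1)) = Mul(3799, Pow(Rational(58, 1465), -1)) = Mul(3799, Rational(1465, 58)) = Rational(191915, 2)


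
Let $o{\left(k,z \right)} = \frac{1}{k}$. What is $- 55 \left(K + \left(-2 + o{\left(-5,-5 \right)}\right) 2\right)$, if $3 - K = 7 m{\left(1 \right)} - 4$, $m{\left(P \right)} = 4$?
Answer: $1397$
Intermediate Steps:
$K = -21$ ($K = 3 - \left(7 \cdot 4 - 4\right) = 3 - \left(28 - 4\right) = 3 - 24 = -21$)
$- 55 \left(K + \left(-2 + o{\left(-5,-5 \right)}\right) 2\right) = - 55 \left(-21 + \left(-2 + \frac{1}{-5}\right) 2\right) = - 55 \left(-21 + \left(-2 - \frac{1}{5}\right) 2\right) = - 55 \left(-21 - \frac{22}{5}\right) = \left(-55\right) \left(- \frac{127}{5}\right) = 1397$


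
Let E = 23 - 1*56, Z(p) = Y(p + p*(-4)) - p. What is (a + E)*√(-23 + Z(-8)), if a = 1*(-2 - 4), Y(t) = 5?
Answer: -39*I*√10 ≈ -123.33*I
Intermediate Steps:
Z(p) = 5 - p
a = -6 (a = 1*(-6) = -6)
E = -33 (E = 23 - 56 = -33)
(a + E)*√(-23 + Z(-8)) = (-6 - 33)*√(-23 + (5 - 1*(-8))) = -39*√(-23 + (5 + 8)) = -39*√(-23 + 13) = -39*I*√10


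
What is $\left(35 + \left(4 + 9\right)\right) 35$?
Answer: $1680$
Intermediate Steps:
$\left(35 + \left(4 + 9\right)\right) 35 = \left(35 + 13\right) 35 = 48 \cdot 35 = 1680$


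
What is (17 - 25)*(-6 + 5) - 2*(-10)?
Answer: 28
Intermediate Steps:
(17 - 25)*(-6 + 5) - 2*(-10) = -8*(-1) + 20 = 8 + 20 = 28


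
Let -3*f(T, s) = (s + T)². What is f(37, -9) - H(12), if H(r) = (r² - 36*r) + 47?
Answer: -61/3 ≈ -20.333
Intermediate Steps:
f(T, s) = -(T + s)²/3 (f(T, s) = -(s + T)²/3 = -(T + s)²/3)
H(r) = 47 + r² - 36*r
f(37, -9) - H(12) = -(37 - 9)²/3 - (47 + 12² - 36*12) = -⅓*28² - (47 + 144 - 432) = -⅓*784 - 1*(-241) = -784/3 + 241 = -61/3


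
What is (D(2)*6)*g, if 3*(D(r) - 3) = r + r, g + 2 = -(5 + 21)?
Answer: -728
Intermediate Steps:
g = -28 (g = -2 - (5 + 21) = -2 - 1*26 = -2 - 26 = -28)
D(r) = 3 + 2*r/3 (D(r) = 3 + (r + r)/3 = 3 + (2*r)/3 = 3 + 2*r/3)
(D(2)*6)*g = ((3 + (⅔)*2)*6)*(-28) = ((3 + 4/3)*6)*(-28) = ((13/3)*6)*(-28) = 26*(-28) = -728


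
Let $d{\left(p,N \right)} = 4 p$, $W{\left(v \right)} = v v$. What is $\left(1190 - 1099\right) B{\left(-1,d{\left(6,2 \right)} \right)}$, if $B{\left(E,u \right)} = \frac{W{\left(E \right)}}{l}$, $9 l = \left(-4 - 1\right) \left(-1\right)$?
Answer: $\frac{819}{5} \approx 163.8$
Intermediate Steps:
$W{\left(v \right)} = v^{2}$
$l = \frac{5}{9}$ ($l = \frac{\left(-4 - 1\right) \left(-1\right)}{9} = \frac{\left(-5\right) \left(-1\right)}{9} = \frac{1}{9} \cdot 5 = \frac{5}{9} \approx 0.55556$)
$B{\left(E,u \right)} = \frac{9 E^{2}}{5}$ ($B{\left(E,u \right)} = \frac{E^{2}}{\frac{5}{9}} = E^{2} \cdot \frac{9}{5} = \frac{9 E^{2}}{5}$)
$\left(1190 - 1099\right) B{\left(-1,d{\left(6,2 \right)} \right)} = \left(1190 - 1099\right) \frac{9 \left(-1\right)^{2}}{5} = 91 \cdot \frac{9}{5} \cdot 1 = 91 \cdot \frac{9}{5} = \frac{819}{5}$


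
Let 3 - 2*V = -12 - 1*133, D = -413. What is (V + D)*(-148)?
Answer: 50172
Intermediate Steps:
V = 74 (V = 3/2 - (-12 - 1*133)/2 = 3/2 - (-12 - 133)/2 = 3/2 - ½*(-145) = 3/2 + 145/2 = 74)
(V + D)*(-148) = (74 - 413)*(-148) = -339*(-148) = 50172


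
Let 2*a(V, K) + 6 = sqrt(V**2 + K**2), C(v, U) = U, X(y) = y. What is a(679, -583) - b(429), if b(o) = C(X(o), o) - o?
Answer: -3 + sqrt(800930)/2 ≈ 444.47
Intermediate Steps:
a(V, K) = -3 + sqrt(K**2 + V**2)/2 (a(V, K) = -3 + sqrt(V**2 + K**2)/2 = -3 + sqrt(K**2 + V**2)/2)
b(o) = 0 (b(o) = o - o = 0)
a(679, -583) - b(429) = (-3 + sqrt((-583)**2 + 679**2)/2) - 1*0 = (-3 + sqrt(339889 + 461041)/2) + 0 = (-3 + sqrt(800930)/2) + 0 = -3 + sqrt(800930)/2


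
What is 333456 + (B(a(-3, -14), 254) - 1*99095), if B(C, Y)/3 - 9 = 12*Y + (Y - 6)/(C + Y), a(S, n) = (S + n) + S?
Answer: 9497872/39 ≈ 2.4354e+5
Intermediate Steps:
a(S, n) = n + 2*S
B(C, Y) = 27 + 36*Y + 3*(-6 + Y)/(C + Y) (B(C, Y) = 27 + 3*(12*Y + (Y - 6)/(C + Y)) = 27 + 3*(12*Y + (-6 + Y)/(C + Y)) = 27 + (36*Y + 3*(-6 + Y)/(C + Y)) = 27 + 36*Y + 3*(-6 + Y)/(C + Y))
333456 + (B(a(-3, -14), 254) - 1*99095) = 333456 + (3*(-6 + 9*(-14 + 2*(-3)) + 10*254 + 12*254² + 12*(-14 + 2*(-3))*254)/((-14 + 2*(-3)) + 254) - 1*99095) = 333456 + (3*(-6 + 9*(-14 - 6) + 2540 + 12*64516 + 12*(-14 - 6)*254)/((-14 - 6) + 254) - 99095) = 333456 + (3*(-6 + 9*(-20) + 2540 + 774192 + 12*(-20)*254)/(-20 + 254) - 99095) = 333456 + (3*(-6 - 180 + 2540 + 774192 - 60960)/234 - 99095) = 333456 + (3*(1/234)*715586 - 99095) = 333456 + (357793/39 - 99095) = 333456 - 3506912/39 = 9497872/39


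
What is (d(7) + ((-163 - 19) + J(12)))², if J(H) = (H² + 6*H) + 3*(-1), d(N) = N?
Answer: 1444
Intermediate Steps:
J(H) = -3 + H² + 6*H (J(H) = (H² + 6*H) - 3 = -3 + H² + 6*H)
(d(7) + ((-163 - 19) + J(12)))² = (7 + ((-163 - 19) + (-3 + 12² + 6*12)))² = (7 + (-182 + (-3 + 144 + 72)))² = (7 + (-182 + 213))² = (7 + 31)² = 38² = 1444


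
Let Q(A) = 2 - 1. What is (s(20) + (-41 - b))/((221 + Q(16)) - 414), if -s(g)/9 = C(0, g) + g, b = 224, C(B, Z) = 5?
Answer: 245/96 ≈ 2.5521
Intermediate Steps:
Q(A) = 1
s(g) = -45 - 9*g (s(g) = -9*(5 + g) = -45 - 9*g)
(s(20) + (-41 - b))/((221 + Q(16)) - 414) = ((-45 - 9*20) + (-41 - 1*224))/((221 + 1) - 414) = ((-45 - 180) + (-41 - 224))/(222 - 414) = (-225 - 265)/(-192) = -490*(-1/192) = 245/96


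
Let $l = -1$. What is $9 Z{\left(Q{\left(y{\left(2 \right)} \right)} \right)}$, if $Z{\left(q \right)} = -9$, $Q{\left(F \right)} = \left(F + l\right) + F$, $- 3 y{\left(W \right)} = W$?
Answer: $-81$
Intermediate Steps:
$y{\left(W \right)} = - \frac{W}{3}$
$Q{\left(F \right)} = -1 + 2 F$ ($Q{\left(F \right)} = \left(F - 1\right) + F = \left(-1 + F\right) + F = -1 + 2 F$)
$9 Z{\left(Q{\left(y{\left(2 \right)} \right)} \right)} = 9 \left(-9\right) = -81$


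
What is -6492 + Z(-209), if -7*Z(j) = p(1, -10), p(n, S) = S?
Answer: -45434/7 ≈ -6490.6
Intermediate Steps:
Z(j) = 10/7 (Z(j) = -⅐*(-10) = 10/7)
-6492 + Z(-209) = -6492 + 10/7 = -45434/7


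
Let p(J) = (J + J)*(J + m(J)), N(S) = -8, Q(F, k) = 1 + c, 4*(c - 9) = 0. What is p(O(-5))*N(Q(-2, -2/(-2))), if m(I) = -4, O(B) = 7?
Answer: -336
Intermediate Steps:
c = 9 (c = 9 + (1/4)*0 = 9 + 0 = 9)
Q(F, k) = 10 (Q(F, k) = 1 + 9 = 10)
p(J) = 2*J*(-4 + J) (p(J) = (J + J)*(J - 4) = (2*J)*(-4 + J) = 2*J*(-4 + J))
p(O(-5))*N(Q(-2, -2/(-2))) = (2*7*(-4 + 7))*(-8) = (2*7*3)*(-8) = 42*(-8) = -336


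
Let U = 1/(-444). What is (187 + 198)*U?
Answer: -385/444 ≈ -0.86712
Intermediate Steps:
U = -1/444 ≈ -0.0022523
(187 + 198)*U = (187 + 198)*(-1/444) = 385*(-1/444) = -385/444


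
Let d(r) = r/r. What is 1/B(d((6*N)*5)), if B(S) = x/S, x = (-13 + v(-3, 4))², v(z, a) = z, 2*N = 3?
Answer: 1/256 ≈ 0.0039063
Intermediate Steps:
N = 3/2 (N = (½)*3 = 3/2 ≈ 1.5000)
d(r) = 1
x = 256 (x = (-13 - 3)² = (-16)² = 256)
B(S) = 256/S
1/B(d((6*N)*5)) = 1/(256/1) = 1/(256*1) = 1/256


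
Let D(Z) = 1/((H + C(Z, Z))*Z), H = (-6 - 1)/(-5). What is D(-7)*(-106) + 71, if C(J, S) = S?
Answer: 6693/98 ≈ 68.296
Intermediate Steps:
H = 7/5 (H = -7*(-⅕) = 7/5 ≈ 1.4000)
D(Z) = 1/(Z*(7/5 + Z)) (D(Z) = 1/((7/5 + Z)*Z) = 1/(Z*(7/5 + Z)))
D(-7)*(-106) + 71 = (5/(-7*(7 + 5*(-7))))*(-106) + 71 = (5*(-⅐)/(7 - 35))*(-106) + 71 = (5*(-⅐)/(-28))*(-106) + 71 = (5*(-⅐)*(-1/28))*(-106) + 71 = (5/196)*(-106) + 71 = -265/98 + 71 = 6693/98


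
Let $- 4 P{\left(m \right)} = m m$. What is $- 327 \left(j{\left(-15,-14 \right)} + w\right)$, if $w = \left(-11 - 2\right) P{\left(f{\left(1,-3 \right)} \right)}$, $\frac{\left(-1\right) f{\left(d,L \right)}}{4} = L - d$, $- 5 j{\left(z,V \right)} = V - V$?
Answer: $-272064$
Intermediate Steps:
$j{\left(z,V \right)} = 0$ ($j{\left(z,V \right)} = - \frac{V - V}{5} = \left(- \frac{1}{5}\right) 0 = 0$)
$f{\left(d,L \right)} = - 4 L + 4 d$ ($f{\left(d,L \right)} = - 4 \left(L - d\right) = - 4 L + 4 d$)
$P{\left(m \right)} = - \frac{m^{2}}{4}$ ($P{\left(m \right)} = - \frac{m m}{4} = - \frac{m^{2}}{4}$)
$w = 832$ ($w = \left(-11 - 2\right) \left(- \frac{\left(\left(-4\right) \left(-3\right) + 4 \cdot 1\right)^{2}}{4}\right) = - 13 \left(- \frac{\left(12 + 4\right)^{2}}{4}\right) = - 13 \left(- \frac{16^{2}}{4}\right) = - 13 \left(\left(- \frac{1}{4}\right) 256\right) = \left(-13\right) \left(-64\right) = 832$)
$- 327 \left(j{\left(-15,-14 \right)} + w\right) = - 327 \left(0 + 832\right) = \left(-327\right) 832 = -272064$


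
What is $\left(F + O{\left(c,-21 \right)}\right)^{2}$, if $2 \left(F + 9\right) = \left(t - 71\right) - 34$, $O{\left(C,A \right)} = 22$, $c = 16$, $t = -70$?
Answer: $\frac{22201}{4} \approx 5550.3$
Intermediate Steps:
$F = - \frac{193}{2}$ ($F = -9 + \frac{\left(-70 - 71\right) - 34}{2} = -9 + \frac{-141 - 34}{2} = -9 + \frac{1}{2} \left(-175\right) = -9 - \frac{175}{2} = - \frac{193}{2} \approx -96.5$)
$\left(F + O{\left(c,-21 \right)}\right)^{2} = \left(- \frac{193}{2} + 22\right)^{2} = \left(- \frac{149}{2}\right)^{2} = \frac{22201}{4}$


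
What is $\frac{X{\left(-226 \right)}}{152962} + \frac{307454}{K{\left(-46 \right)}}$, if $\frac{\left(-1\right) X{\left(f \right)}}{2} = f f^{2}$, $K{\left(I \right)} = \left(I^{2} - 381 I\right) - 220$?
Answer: $\frac{123852976823}{742706991} \approx 166.76$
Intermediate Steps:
$K{\left(I \right)} = -220 + I^{2} - 381 I$
$X{\left(f \right)} = - 2 f^{3}$ ($X{\left(f \right)} = - 2 f f^{2} = - 2 f^{3}$)
$\frac{X{\left(-226 \right)}}{152962} + \frac{307454}{K{\left(-46 \right)}} = \frac{\left(-2\right) \left(-226\right)^{3}}{152962} + \frac{307454}{-220 + \left(-46\right)^{2} - -17526} = \left(-2\right) \left(-11543176\right) \frac{1}{152962} + \frac{307454}{-220 + 2116 + 17526} = 23086352 \cdot \frac{1}{152962} + \frac{307454}{19422} = \frac{11543176}{76481} + 307454 \cdot \frac{1}{19422} = \frac{11543176}{76481} + \frac{153727}{9711} = \frac{123852976823}{742706991}$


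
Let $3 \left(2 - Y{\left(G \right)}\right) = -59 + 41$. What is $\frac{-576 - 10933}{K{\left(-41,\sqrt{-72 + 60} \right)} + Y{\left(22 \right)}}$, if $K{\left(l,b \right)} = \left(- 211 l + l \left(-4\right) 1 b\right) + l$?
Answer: $- \frac{49592281}{37296338} + \frac{943738 i \sqrt{3}}{18648169} \approx -1.3297 + 0.087655 i$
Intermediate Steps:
$Y{\left(G \right)} = 8$ ($Y{\left(G \right)} = 2 - \frac{-59 + 41}{3} = 2 - -6 = 2 + 6 = 8$)
$K{\left(l,b \right)} = - 210 l - 4 b l$ ($K{\left(l,b \right)} = \left(- 211 l + - 4 l 1 b\right) + l = \left(- 211 l + - 4 l b\right) + l = \left(- 211 l - 4 b l\right) + l = - 210 l - 4 b l$)
$\frac{-576 - 10933}{K{\left(-41,\sqrt{-72 + 60} \right)} + Y{\left(22 \right)}} = \frac{-576 - 10933}{\left(-2\right) \left(-41\right) \left(105 + 2 \sqrt{-72 + 60}\right) + 8} = - \frac{11509}{\left(-2\right) \left(-41\right) \left(105 + 2 \sqrt{-12}\right) + 8} = - \frac{11509}{\left(-2\right) \left(-41\right) \left(105 + 2 \cdot 2 i \sqrt{3}\right) + 8} = - \frac{11509}{\left(-2\right) \left(-41\right) \left(105 + 4 i \sqrt{3}\right) + 8} = - \frac{11509}{\left(8610 + 328 i \sqrt{3}\right) + 8} = - \frac{11509}{8618 + 328 i \sqrt{3}}$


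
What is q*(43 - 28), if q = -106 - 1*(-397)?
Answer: 4365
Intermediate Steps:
q = 291 (q = -106 + 397 = 291)
q*(43 - 28) = 291*(43 - 28) = 291*15 = 4365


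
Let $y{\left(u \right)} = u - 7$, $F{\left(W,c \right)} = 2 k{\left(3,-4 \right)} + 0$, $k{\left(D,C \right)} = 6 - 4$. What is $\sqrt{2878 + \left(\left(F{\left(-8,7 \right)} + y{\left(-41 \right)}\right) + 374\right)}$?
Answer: $2 \sqrt{802} \approx 56.639$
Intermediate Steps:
$k{\left(D,C \right)} = 2$
$F{\left(W,c \right)} = 4$ ($F{\left(W,c \right)} = 2 \cdot 2 + 0 = 4 + 0 = 4$)
$y{\left(u \right)} = -7 + u$ ($y{\left(u \right)} = u - 7 = -7 + u$)
$\sqrt{2878 + \left(\left(F{\left(-8,7 \right)} + y{\left(-41 \right)}\right) + 374\right)} = \sqrt{2878 + \left(\left(4 - 48\right) + 374\right)} = \sqrt{2878 + \left(-44 + 374\right)} = \sqrt{2878 + 330} = \sqrt{3208} = 2 \sqrt{802}$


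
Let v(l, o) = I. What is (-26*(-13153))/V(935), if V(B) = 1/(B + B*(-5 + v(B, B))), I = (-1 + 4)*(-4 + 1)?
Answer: -4156742590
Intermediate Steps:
I = -9 (I = 3*(-3) = -9)
v(l, o) = -9
V(B) = -1/(13*B) (V(B) = 1/(B + B*(-5 - 9)) = 1/(B + B*(-14)) = 1/(B - 14*B) = 1/(-13*B) = -1/(13*B))
(-26*(-13153))/V(935) = (-26*(-13153))/((-1/13/935)) = 341978/((-1/13*1/935)) = 341978/(-1/12155) = 341978*(-12155) = -4156742590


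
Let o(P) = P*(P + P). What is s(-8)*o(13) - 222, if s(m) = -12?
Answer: -4278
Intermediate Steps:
o(P) = 2*P**2 (o(P) = P*(2*P) = 2*P**2)
s(-8)*o(13) - 222 = -24*13**2 - 222 = -24*169 - 222 = -12*338 - 222 = -4056 - 222 = -4278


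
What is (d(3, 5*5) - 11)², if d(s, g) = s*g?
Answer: 4096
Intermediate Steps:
d(s, g) = g*s
(d(3, 5*5) - 11)² = ((5*5)*3 - 11)² = (25*3 - 11)² = (75 - 11)² = 64² = 4096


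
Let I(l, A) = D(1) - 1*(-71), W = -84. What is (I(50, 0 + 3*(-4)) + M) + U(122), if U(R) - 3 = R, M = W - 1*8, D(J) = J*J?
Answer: 105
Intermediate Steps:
D(J) = J²
I(l, A) = 72 (I(l, A) = 1² - 1*(-71) = 1 + 71 = 72)
M = -92 (M = -84 - 1*8 = -84 - 8 = -92)
U(R) = 3 + R
(I(50, 0 + 3*(-4)) + M) + U(122) = (72 - 92) + (3 + 122) = -20 + 125 = 105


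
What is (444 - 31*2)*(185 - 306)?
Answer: -46222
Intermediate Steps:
(444 - 31*2)*(185 - 306) = (444 - 62)*(-121) = 382*(-121) = -46222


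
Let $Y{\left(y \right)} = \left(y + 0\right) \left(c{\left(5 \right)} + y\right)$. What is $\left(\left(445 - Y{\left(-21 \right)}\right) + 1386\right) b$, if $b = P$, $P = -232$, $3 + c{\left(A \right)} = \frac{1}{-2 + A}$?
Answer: $-309488$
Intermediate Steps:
$c{\left(A \right)} = -3 + \frac{1}{-2 + A}$
$b = -232$
$Y{\left(y \right)} = y \left(- \frac{8}{3} + y\right)$ ($Y{\left(y \right)} = \left(y + 0\right) \left(\frac{7 - 15}{-2 + 5} + y\right) = y \left(\frac{7 - 15}{3} + y\right) = y \left(\frac{1}{3} \left(-8\right) + y\right) = y \left(- \frac{8}{3} + y\right)$)
$\left(\left(445 - Y{\left(-21 \right)}\right) + 1386\right) b = \left(\left(445 - \frac{1}{3} \left(-21\right) \left(-8 + 3 \left(-21\right)\right)\right) + 1386\right) \left(-232\right) = \left(\left(445 - \frac{1}{3} \left(-21\right) \left(-8 - 63\right)\right) + 1386\right) \left(-232\right) = \left(\left(445 - \frac{1}{3} \left(-21\right) \left(-71\right)\right) + 1386\right) \left(-232\right) = \left(\left(445 - 497\right) + 1386\right) \left(-232\right) = \left(-52 + 1386\right) \left(-232\right) = 1334 \left(-232\right) = -309488$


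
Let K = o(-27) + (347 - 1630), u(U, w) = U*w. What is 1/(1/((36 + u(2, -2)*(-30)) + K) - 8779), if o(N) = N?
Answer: -1154/10130967 ≈ -0.00011391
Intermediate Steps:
K = -1310 (K = -27 + (347 - 1630) = -27 - 1283 = -1310)
1/(1/((36 + u(2, -2)*(-30)) + K) - 8779) = 1/(1/((36 + (2*(-2))*(-30)) - 1310) - 8779) = 1/(1/((36 - 4*(-30)) - 1310) - 8779) = 1/(1/((36 + 120) - 1310) - 8779) = 1/(1/(156 - 1310) - 8779) = 1/(1/(-1154) - 8779) = 1/(-1/1154 - 8779) = 1/(-10130967/1154) = -1154/10130967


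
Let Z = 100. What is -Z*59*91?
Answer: -536900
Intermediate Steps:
-Z*59*91 = -100*59*91 = -5900*91 = -1*536900 = -536900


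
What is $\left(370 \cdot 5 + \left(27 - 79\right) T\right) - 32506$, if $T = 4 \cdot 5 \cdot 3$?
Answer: $-33776$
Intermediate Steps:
$T = 60$ ($T = 20 \cdot 3 = 60$)
$\left(370 \cdot 5 + \left(27 - 79\right) T\right) - 32506 = \left(370 \cdot 5 + \left(27 - 79\right) 60\right) - 32506 = \left(1850 - 3120\right) - 32506 = -1270 - 32506 = -33776$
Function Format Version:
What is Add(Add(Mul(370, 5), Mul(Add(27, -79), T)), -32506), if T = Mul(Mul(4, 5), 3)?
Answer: -33776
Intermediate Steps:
T = 60 (T = Mul(20, 3) = 60)
Add(Add(Mul(370, 5), Mul(Add(27, -79), T)), -32506) = Add(Add(Mul(370, 5), Mul(Add(27, -79), 60)), -32506) = Add(Add(1850, Mul(-52, 60)), -32506) = Add(Add(1850, -3120), -32506) = Add(-1270, -32506) = -33776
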